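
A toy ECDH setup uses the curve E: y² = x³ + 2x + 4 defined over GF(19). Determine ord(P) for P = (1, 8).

2P: tangent at (1, 8): λ = (3·1² + 2)/(2·8) ≡ 5/16. 16⁻¹ ≡ 6 (mod 19), so λ ≡ 5·6 ≡ 11.
  x = λ² - 1 - 1 = 121 - 2 ≡ 5; y = λ·(1 - 5) - 8 ≡ 5. → (5, 5)
3P: (5, 5) + (1, 8). λ = (8 - 5)/(1 - 5) ≡ 3/15 mod 19. 15⁻¹ ≡ 14 (mod 19) since 15·14 = 210 ≡ 1, so λ ≡ 4.
  x = λ² - 5 - 1 = 16 - 6 ≡ 10; y = λ·(5 - 10) - 5 ≡ 13. → (10, 13)
4P: (10, 13) + (1, 8). λ = (8 - 13)/(1 - 10) ≡ 14/10 mod 19. 10⁻¹ ≡ 2 (mod 19), so λ ≡ 9.
  x = λ² - 10 - 1 = 81 - 11 ≡ 13; y = λ·(10 - 13) - 13 ≡ 17. → (13, 17)
5P: (13, 17) + (1, 8). λ = (8 - 17)/(1 - 13) ≡ 10/7 mod 19. 7⁻¹ ≡ 11 (mod 19), so λ ≡ 15.
  x = λ² - 13 - 1 = 225 - 14 ≡ 2; y = λ·(13 - 2) - 17 ≡ 15. → (2, 15)
6P: (2, 15) + (1, 8). λ = (8 - 15)/(1 - 2) ≡ 12/18 mod 19. 18⁻¹ ≡ 18 (mod 19) since 18·18 = 324 ≡ 1, so λ ≡ 7.
  x = λ² - 2 - 1 = 49 - 3 ≡ 8; y = λ·(2 - 8) - 15 ≡ 0. → (8, 0)
7P: (8, 0) + (1, 8). λ = (8 - 0)/(1 - 8) ≡ 8/12 mod 19. 12⁻¹ ≡ 8 (mod 19), so λ ≡ 7.
  x = λ² - 8 - 1 = 49 - 9 ≡ 2; y = λ·(8 - 2) - 0 ≡ 4. → (2, 4)
8P: (2, 4) + (1, 8). λ = (8 - 4)/(1 - 2) ≡ 4/18 mod 19. 18⁻¹ ≡ 18 (mod 19), so λ ≡ 15.
  x = λ² - 2 - 1 = 225 - 3 ≡ 13; y = λ·(2 - 13) - 4 ≡ 2. → (13, 2)
9P: (13, 2) + (1, 8). λ = (8 - 2)/(1 - 13) ≡ 6/7 mod 19. 7⁻¹ ≡ 11 (mod 19), so λ ≡ 9.
  x = λ² - 13 - 1 = 81 - 14 ≡ 10; y = λ·(13 - 10) - 2 ≡ 6. → (10, 6)
10P: (10, 6) + (1, 8). λ = (8 - 6)/(1 - 10) ≡ 2/10 mod 19. 10⁻¹ ≡ 2 (mod 19), so λ ≡ 4.
  x = λ² - 10 - 1 = 16 - 11 ≡ 5; y = λ·(10 - 5) - 6 ≡ 14. → (5, 14)
11P: (5, 14) + (1, 8). λ = (8 - 14)/(1 - 5) ≡ 13/15 mod 19. 15⁻¹ ≡ 14 (mod 19), so λ ≡ 11.
  x = λ² - 5 - 1 = 121 - 6 ≡ 1; y = λ·(5 - 1) - 14 ≡ 11. → (1, 11)
12P: (1, 11) + (1, 8): same x and y₁ ≡ -y₂, so the sum is 𝒪.
12P = 𝒪, so the order is 12.

12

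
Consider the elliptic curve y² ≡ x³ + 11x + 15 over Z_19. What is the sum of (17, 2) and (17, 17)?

O

The two points share x = 17 and their y-coordinates satisfy 2 + 17 ≡ 0 (mod 19), so they are inverses. Their sum is 𝒪.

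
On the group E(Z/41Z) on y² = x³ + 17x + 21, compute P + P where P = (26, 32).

(34, 25)

tangent at (26, 32): λ = (3·26² + 17)/(2·32) ≡ 36/23. 23⁻¹ ≡ 25 (mod 41), so λ ≡ 36·25 ≡ 39.
  x = λ² - 26 - 26 = 1521 - 52 ≡ 34; y = λ·(26 - 34) - 32 ≡ 25. → (34, 25)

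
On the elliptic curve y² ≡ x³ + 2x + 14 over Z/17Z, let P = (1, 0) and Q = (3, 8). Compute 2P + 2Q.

First 2P:
Repeated addition: build up to 2P.
2P: (1, 0) + (1, 0): same x and y₁ ≡ -y₂, so the sum is ∞.
2P = ∞.
Next 2Q:
Repeated addition: build up to 2Q.
2Q: tangent at (3, 8): λ = (3·3² + 2)/(2·8) ≡ 12/16. 16⁻¹ ≡ 16 (mod 17), so λ ≡ 12·16 ≡ 5.
  x = λ² - 3 - 3 = 25 - 6 ≡ 2; y = λ·(3 - 2) - 8 ≡ 14. → (2, 14)
2Q = (2, 14).
Finally 2P + 2Q:
∞ + (2, 14) = (2, 14) (identity).

(2, 14)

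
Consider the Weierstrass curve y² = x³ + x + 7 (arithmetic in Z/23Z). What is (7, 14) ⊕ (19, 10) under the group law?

(15, 4)

(7, 14) + (19, 10). λ = (10 - 14)/(19 - 7) ≡ 19/12 mod 23. 12⁻¹ ≡ 2 (mod 23), so λ ≡ 15.
  x = λ² - 7 - 19 = 225 - 26 ≡ 15; y = λ·(7 - 15) - 14 ≡ 4. → (15, 4)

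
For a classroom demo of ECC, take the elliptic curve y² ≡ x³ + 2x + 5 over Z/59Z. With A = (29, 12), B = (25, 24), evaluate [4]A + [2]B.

First 4A:
Repeated addition: build up to 4A.
2A: tangent at (29, 12): λ = (3·29² + 2)/(2·12) ≡ 47/24. 24⁻¹ ≡ 32 (mod 59) since 24·32 = 768 ≡ 1, so λ ≡ 47·32 ≡ 29.
  x = λ² - 29 - 29 = 841 - 58 ≡ 16; y = λ·(29 - 16) - 12 ≡ 11. → (16, 11)
3A: (16, 11) + (29, 12). λ = (12 - 11)/(29 - 16) ≡ 1/13 mod 59. 13⁻¹ ≡ 50 (mod 59), so λ ≡ 50.
  x = λ² - 16 - 29 = 2500 - 45 ≡ 36; y = λ·(16 - 36) - 11 ≡ 51. → (36, 51)
4A: (36, 51) + (29, 12). λ = (12 - 51)/(29 - 36) ≡ 20/52 mod 59. 52⁻¹ ≡ 42 (mod 59), so λ ≡ 14.
  x = λ² - 36 - 29 = 196 - 65 ≡ 13; y = λ·(36 - 13) - 51 ≡ 35. → (13, 35)
4A = (13, 35).
Next 2B:
Repeated addition: build up to 2B.
2B: tangent at (25, 24): λ = (3·25² + 2)/(2·24) ≡ 48/48. 48⁻¹ ≡ 16 (mod 59) since 48·16 = 768 ≡ 1, so λ ≡ 48·16 ≡ 1.
  x = λ² - 25 - 25 = 1 - 50 ≡ 10; y = λ·(25 - 10) - 24 ≡ 50. → (10, 50)
2B = (10, 50).
Finally 4A + 2B:
(13, 35) + (10, 50). λ = (50 - 35)/(10 - 13) ≡ 15/56 mod 59. 56⁻¹ ≡ 39 (mod 59), so λ ≡ 54.
  x = λ² - 13 - 10 = 2916 - 23 ≡ 2; y = λ·(13 - 2) - 35 ≡ 28. → (2, 28)

(2, 28)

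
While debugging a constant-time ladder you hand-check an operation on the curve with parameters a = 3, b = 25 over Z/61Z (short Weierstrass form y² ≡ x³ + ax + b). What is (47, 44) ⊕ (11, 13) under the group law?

(47, 44) + (11, 13). λ = (13 - 44)/(11 - 47) ≡ 30/25 mod 61. 25⁻¹ ≡ 22 (mod 61), so λ ≡ 50.
  x = λ² - 47 - 11 = 2500 - 58 ≡ 2; y = λ·(47 - 2) - 44 ≡ 10. → (2, 10)

(2, 10)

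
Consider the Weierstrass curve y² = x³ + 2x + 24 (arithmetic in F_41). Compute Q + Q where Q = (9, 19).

tangent at (9, 19): λ = (3·9² + 2)/(2·19) ≡ 40/38. 38⁻¹ ≡ 27 (mod 41), so λ ≡ 40·27 ≡ 14.
  x = λ² - 9 - 9 = 196 - 18 ≡ 14; y = λ·(9 - 14) - 19 ≡ 34. → (14, 34)

(14, 34)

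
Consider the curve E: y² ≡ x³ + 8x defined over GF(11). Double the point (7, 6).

tangent at (7, 6): λ = (3·7² + 8)/(2·6) ≡ 1/1. 1⁻¹ ≡ 1 (mod 11) since 1·1 = 1 ≡ 1, so λ ≡ 1·1 ≡ 1.
  x = λ² - 7 - 7 = 1 - 14 ≡ 9; y = λ·(7 - 9) - 6 ≡ 3. → (9, 3)

(9, 3)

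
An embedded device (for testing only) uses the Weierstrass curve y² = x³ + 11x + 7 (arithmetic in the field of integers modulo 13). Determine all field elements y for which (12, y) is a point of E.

x³ + 11x + 7 = 1867 ≡ 8 (mod 13).
8 is a non-residue mod 13; no y exists.

none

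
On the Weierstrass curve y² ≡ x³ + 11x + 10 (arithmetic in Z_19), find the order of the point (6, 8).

2P: tangent at (6, 8): λ = (3·6² + 11)/(2·8) ≡ 5/16. 16⁻¹ ≡ 6 (mod 19) since 16·6 = 96 ≡ 1, so λ ≡ 5·6 ≡ 11.
  x = λ² - 6 - 6 = 121 - 12 ≡ 14; y = λ·(6 - 14) - 8 ≡ 18. → (14, 18)
3P: (14, 18) + (6, 8). λ = (8 - 18)/(6 - 14) ≡ 9/11 mod 19. 11⁻¹ ≡ 7 (mod 19), so λ ≡ 6.
  x = λ² - 14 - 6 = 36 - 20 ≡ 16; y = λ·(14 - 16) - 18 ≡ 8. → (16, 8)
4P: (16, 8) + (6, 8). λ = (8 - 8)/(6 - 16) ≡ 0/9 mod 19. 9⁻¹ ≡ 17 (mod 19) since 9·17 = 153 ≡ 1, so λ ≡ 0.
  x = λ² - 16 - 6 = 0 - 22 ≡ 16; y = λ·(16 - 16) - 8 ≡ 11. → (16, 11)
5P: (16, 11) + (6, 8). λ = (8 - 11)/(6 - 16) ≡ 16/9 mod 19. 9⁻¹ ≡ 17 (mod 19), so λ ≡ 6.
  x = λ² - 16 - 6 = 36 - 22 ≡ 14; y = λ·(16 - 14) - 11 ≡ 1. → (14, 1)
6P: (14, 1) + (6, 8). λ = (8 - 1)/(6 - 14) ≡ 7/11 mod 19. 11⁻¹ ≡ 7 (mod 19), so λ ≡ 11.
  x = λ² - 14 - 6 = 121 - 20 ≡ 6; y = λ·(14 - 6) - 1 ≡ 11. → (6, 11)
7P: (6, 11) + (6, 8): same x and y₁ ≡ -y₂, so the sum is 𝒪.
7P = 𝒪, so the order is 7.

7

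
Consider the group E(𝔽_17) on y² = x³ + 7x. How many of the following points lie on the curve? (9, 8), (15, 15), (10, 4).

1

(9, 8): 8² ≡ 13, rhs ≡ 10 → off.
(15, 15): 15² ≡ 4, rhs ≡ 12 → off.
(10, 4): 4² ≡ 16, rhs ≡ 16 → on.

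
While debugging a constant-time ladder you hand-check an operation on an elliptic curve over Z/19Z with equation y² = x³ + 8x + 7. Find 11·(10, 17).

Write G = (10, 17).
Repeated addition: build up to 11G.
2G: tangent at (10, 17): λ = (3·10² + 8)/(2·17) ≡ 4/15. 15⁻¹ ≡ 14 (mod 19), so λ ≡ 4·14 ≡ 18.
  x = λ² - 10 - 10 = 324 - 20 ≡ 0; y = λ·(10 - 0) - 17 ≡ 11. → (0, 11)
3G: (0, 11) + (10, 17). λ = (17 - 11)/(10 - 0) ≡ 6/10 mod 19. 10⁻¹ ≡ 2 (mod 19) since 10·2 = 20 ≡ 1, so λ ≡ 12.
  x = λ² - 0 - 10 = 144 - 10 ≡ 1; y = λ·(0 - 1) - 11 ≡ 15. → (1, 15)
4G: (1, 15) + (10, 17). λ = (17 - 15)/(10 - 1) ≡ 2/9 mod 19. 9⁻¹ ≡ 17 (mod 19), so λ ≡ 15.
  x = λ² - 1 - 10 = 225 - 11 ≡ 5; y = λ·(1 - 5) - 15 ≡ 1. → (5, 1)
5G: (5, 1) + (10, 17). λ = (17 - 1)/(10 - 5) ≡ 16/5 mod 19. 5⁻¹ ≡ 4 (mod 19), so λ ≡ 7.
  x = λ² - 5 - 10 = 49 - 15 ≡ 15; y = λ·(5 - 15) - 1 ≡ 5. → (15, 5)
6G: (15, 5) + (10, 17). λ = (17 - 5)/(10 - 15) ≡ 12/14 mod 19. 14⁻¹ ≡ 15 (mod 19), so λ ≡ 9.
  x = λ² - 15 - 10 = 81 - 25 ≡ 18; y = λ·(15 - 18) - 5 ≡ 6. → (18, 6)
7G: (18, 6) + (10, 17). λ = (17 - 6)/(10 - 18) ≡ 11/11 mod 19. 11⁻¹ ≡ 7 (mod 19), so λ ≡ 1.
  x = λ² - 18 - 10 = 1 - 28 ≡ 11; y = λ·(18 - 11) - 6 ≡ 1. → (11, 1)
8G: (11, 1) + (10, 17). λ = (17 - 1)/(10 - 11) ≡ 16/18 mod 19. 18⁻¹ ≡ 18 (mod 19), so λ ≡ 3.
  x = λ² - 11 - 10 = 9 - 21 ≡ 7; y = λ·(11 - 7) - 1 ≡ 11. → (7, 11)
9G: (7, 11) + (10, 17). λ = (17 - 11)/(10 - 7) ≡ 6/3 mod 19. 3⁻¹ ≡ 13 (mod 19), so λ ≡ 2.
  x = λ² - 7 - 10 = 4 - 17 ≡ 6; y = λ·(7 - 6) - 11 ≡ 10. → (6, 10)
10G: (6, 10) + (10, 17). λ = (17 - 10)/(10 - 6) ≡ 7/4 mod 19. 4⁻¹ ≡ 5 (mod 19), so λ ≡ 16.
  x = λ² - 6 - 10 = 256 - 16 ≡ 12; y = λ·(6 - 12) - 10 ≡ 8. → (12, 8)
11G: (12, 8) + (10, 17). λ = (17 - 8)/(10 - 12) ≡ 9/17 mod 19. 17⁻¹ ≡ 9 (mod 19) since 17·9 = 153 ≡ 1, so λ ≡ 5.
  x = λ² - 12 - 10 = 25 - 22 ≡ 3; y = λ·(12 - 3) - 8 ≡ 18. → (3, 18)

(3, 18)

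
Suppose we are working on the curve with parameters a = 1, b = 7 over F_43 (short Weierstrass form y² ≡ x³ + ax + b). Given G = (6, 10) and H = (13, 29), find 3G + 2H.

First 3G:
Repeated addition: build up to 3G.
2G: tangent at (6, 10): λ = (3·6² + 1)/(2·10) ≡ 23/20. 20⁻¹ ≡ 28 (mod 43) since 20·28 = 560 ≡ 1, so λ ≡ 23·28 ≡ 42.
  x = λ² - 6 - 6 = 1764 - 12 ≡ 32; y = λ·(6 - 32) - 10 ≡ 16. → (32, 16)
3G: (32, 16) + (6, 10). λ = (10 - 16)/(6 - 32) ≡ 37/17 mod 43. 17⁻¹ ≡ 38 (mod 43), so λ ≡ 30.
  x = λ² - 32 - 6 = 900 - 38 ≡ 2; y = λ·(32 - 2) - 16 ≡ 24. → (2, 24)
3G = (2, 24).
Next 2H:
Repeated addition: build up to 2H.
2H: tangent at (13, 29): λ = (3·13² + 1)/(2·29) ≡ 35/15. 15⁻¹ ≡ 23 (mod 43) since 15·23 = 345 ≡ 1, so λ ≡ 35·23 ≡ 31.
  x = λ² - 13 - 13 = 961 - 26 ≡ 32; y = λ·(13 - 32) - 29 ≡ 27. → (32, 27)
2H = (32, 27).
Finally 3G + 2H:
(2, 24) + (32, 27). λ = (27 - 24)/(32 - 2) ≡ 3/30 mod 43. 30⁻¹ ≡ 33 (mod 43), so λ ≡ 13.
  x = λ² - 2 - 32 = 169 - 34 ≡ 6; y = λ·(2 - 6) - 24 ≡ 10. → (6, 10)

(6, 10)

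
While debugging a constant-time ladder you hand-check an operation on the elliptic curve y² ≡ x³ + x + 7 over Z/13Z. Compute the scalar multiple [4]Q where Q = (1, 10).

Double-and-add on 4 = (100)₂. Start with Q = (1, 10) for the leading 1-bit.
double: tangent at (1, 10): λ = (3·1² + 1)/(2·10) ≡ 4/7. 7⁻¹ ≡ 2 (mod 13), so λ ≡ 4·2 ≡ 8.
  x = λ² - 1 - 1 = 64 - 2 ≡ 10; y = λ·(1 - 10) - 10 ≡ 9. → (10, 9)
double: tangent at (10, 9): λ = (3·10² + 1)/(2·9) ≡ 2/5. 5⁻¹ ≡ 8 (mod 13) since 5·8 = 40 ≡ 1, so λ ≡ 2·8 ≡ 3.
  x = λ² - 10 - 10 = 9 - 20 ≡ 2; y = λ·(10 - 2) - 9 ≡ 2. → (2, 2)

(2, 2)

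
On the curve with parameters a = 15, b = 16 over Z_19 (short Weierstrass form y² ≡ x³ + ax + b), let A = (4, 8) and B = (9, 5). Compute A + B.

(4, 8) + (9, 5). λ = (5 - 8)/(9 - 4) ≡ 16/5 mod 19. 5⁻¹ ≡ 4 (mod 19), so λ ≡ 7.
  x = λ² - 4 - 9 = 49 - 13 ≡ 17; y = λ·(4 - 17) - 8 ≡ 15. → (17, 15)

(17, 15)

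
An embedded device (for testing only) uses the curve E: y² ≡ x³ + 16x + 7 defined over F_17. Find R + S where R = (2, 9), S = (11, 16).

(2, 9) + (11, 16). λ = (16 - 9)/(11 - 2) ≡ 7/9 mod 17. 9⁻¹ ≡ 2 (mod 17), so λ ≡ 14.
  x = λ² - 2 - 11 = 196 - 13 ≡ 13; y = λ·(2 - 13) - 9 ≡ 7. → (13, 7)

(13, 7)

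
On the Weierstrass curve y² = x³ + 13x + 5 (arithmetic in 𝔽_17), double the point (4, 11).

(13, 5)

tangent at (4, 11): λ = (3·4² + 13)/(2·11) ≡ 10/5. 5⁻¹ ≡ 7 (mod 17) since 5·7 = 35 ≡ 1, so λ ≡ 10·7 ≡ 2.
  x = λ² - 4 - 4 = 4 - 8 ≡ 13; y = λ·(4 - 13) - 11 ≡ 5. → (13, 5)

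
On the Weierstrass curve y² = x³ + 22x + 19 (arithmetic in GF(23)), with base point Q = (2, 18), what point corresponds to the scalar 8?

Double-and-add on 8 = (1000)₂. Start with Q = (2, 18) for the leading 1-bit.
double: tangent at (2, 18): λ = (3·2² + 22)/(2·18) ≡ 11/13. 13⁻¹ ≡ 16 (mod 23), so λ ≡ 11·16 ≡ 15.
  x = λ² - 2 - 2 = 225 - 4 ≡ 14; y = λ·(2 - 14) - 18 ≡ 9. → (14, 9)
double: tangent at (14, 9): λ = (3·14² + 22)/(2·9) ≡ 12/18. 18⁻¹ ≡ 9 (mod 23), so λ ≡ 12·9 ≡ 16.
  x = λ² - 14 - 14 = 256 - 28 ≡ 21; y = λ·(14 - 21) - 9 ≡ 17. → (21, 17)
double: tangent at (21, 17): λ = (3·21² + 22)/(2·17) ≡ 11/11. 11⁻¹ ≡ 21 (mod 23), so λ ≡ 11·21 ≡ 1.
  x = λ² - 21 - 21 = 1 - 42 ≡ 5; y = λ·(21 - 5) - 17 ≡ 22. → (5, 22)

(5, 22)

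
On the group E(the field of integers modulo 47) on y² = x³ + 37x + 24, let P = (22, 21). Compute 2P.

tangent at (22, 21): λ = (3·22² + 37)/(2·21) ≡ 32/42. 42⁻¹ ≡ 28 (mod 47), so λ ≡ 32·28 ≡ 3.
  x = λ² - 22 - 22 = 9 - 44 ≡ 12; y = λ·(22 - 12) - 21 ≡ 9. → (12, 9)

(12, 9)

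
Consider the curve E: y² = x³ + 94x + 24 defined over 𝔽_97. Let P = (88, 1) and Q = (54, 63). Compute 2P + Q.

First 2P:
Repeated addition: build up to 2P.
2P: tangent at (88, 1): λ = (3·88² + 94)/(2·1) ≡ 46/2. 2⁻¹ ≡ 49 (mod 97), so λ ≡ 46·49 ≡ 23.
  x = λ² - 88 - 88 = 529 - 176 ≡ 62; y = λ·(88 - 62) - 1 ≡ 15. → (62, 15)
2P = (62, 15).
Finally 2P + Q:
(62, 15) + (54, 63). λ = (63 - 15)/(54 - 62) ≡ 48/89 mod 97. 89⁻¹ ≡ 12 (mod 97), so λ ≡ 91.
  x = λ² - 62 - 54 = 8281 - 116 ≡ 17; y = λ·(62 - 17) - 15 ≡ 6. → (17, 6)

(17, 6)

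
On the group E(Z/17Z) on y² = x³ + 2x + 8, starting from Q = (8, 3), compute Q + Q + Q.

(10, 12)

Repeated addition: build up to 3Q.
2Q: tangent at (8, 3): λ = (3·8² + 2)/(2·3) ≡ 7/6. 6⁻¹ ≡ 3 (mod 17), so λ ≡ 7·3 ≡ 4.
  x = λ² - 8 - 8 = 16 - 16 ≡ 0; y = λ·(8 - 0) - 3 ≡ 12. → (0, 12)
3Q: (0, 12) + (8, 3). λ = (3 - 12)/(8 - 0) ≡ 8/8 mod 17. 8⁻¹ ≡ 15 (mod 17) since 8·15 = 120 ≡ 1, so λ ≡ 1.
  x = λ² - 0 - 8 = 1 - 8 ≡ 10; y = λ·(0 - 10) - 12 ≡ 12. → (10, 12)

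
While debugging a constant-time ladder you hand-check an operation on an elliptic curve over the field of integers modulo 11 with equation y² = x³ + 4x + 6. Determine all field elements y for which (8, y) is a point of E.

0

x³ + 4x + 6 = 550 ≡ 0 (mod 11).
Only y = 0 satisfies y² ≡ 0.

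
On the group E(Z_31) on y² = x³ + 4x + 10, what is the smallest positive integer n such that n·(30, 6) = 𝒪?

6

2P: tangent at (30, 6): λ = (3·30² + 4)/(2·6) ≡ 7/12. 12⁻¹ ≡ 13 (mod 31) since 12·13 = 156 ≡ 1, so λ ≡ 7·13 ≡ 29.
  x = λ² - 30 - 30 = 841 - 60 ≡ 6; y = λ·(30 - 6) - 6 ≡ 8. → (6, 8)
3P: (6, 8) + (30, 6). λ = (6 - 8)/(30 - 6) ≡ 29/24 mod 31. 24⁻¹ ≡ 22 (mod 31), so λ ≡ 18.
  x = λ² - 6 - 30 = 324 - 36 ≡ 9; y = λ·(6 - 9) - 8 ≡ 0. → (9, 0)
4P: (9, 0) + (30, 6). λ = (6 - 0)/(30 - 9) ≡ 6/21 mod 31. 21⁻¹ ≡ 3 (mod 31), so λ ≡ 18.
  x = λ² - 9 - 30 = 324 - 39 ≡ 6; y = λ·(9 - 6) - 0 ≡ 23. → (6, 23)
5P: (6, 23) + (30, 6). λ = (6 - 23)/(30 - 6) ≡ 14/24 mod 31. 24⁻¹ ≡ 22 (mod 31) since 24·22 = 528 ≡ 1, so λ ≡ 29.
  x = λ² - 6 - 30 = 841 - 36 ≡ 30; y = λ·(6 - 30) - 23 ≡ 25. → (30, 25)
6P: (30, 25) + (30, 6): same x and y₁ ≡ -y₂, so the sum is 𝒪.
6P = 𝒪, so the order is 6.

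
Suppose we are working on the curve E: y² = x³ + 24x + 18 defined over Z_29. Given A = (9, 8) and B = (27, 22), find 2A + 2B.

First 2A:
Repeated addition: build up to 2A.
2A: tangent at (9, 8): λ = (3·9² + 24)/(2·8) ≡ 6/16. 16⁻¹ ≡ 20 (mod 29) since 16·20 = 320 ≡ 1, so λ ≡ 6·20 ≡ 4.
  x = λ² - 9 - 9 = 16 - 18 ≡ 27; y = λ·(9 - 27) - 8 ≡ 7. → (27, 7)
2A = (27, 7).
Next 2B:
Repeated addition: build up to 2B.
2B: tangent at (27, 22): λ = (3·27² + 24)/(2·22) ≡ 7/15. 15⁻¹ ≡ 2 (mod 29) since 15·2 = 30 ≡ 1, so λ ≡ 7·2 ≡ 14.
  x = λ² - 27 - 27 = 196 - 54 ≡ 26; y = λ·(27 - 26) - 22 ≡ 21. → (26, 21)
2B = (26, 21).
Finally 2A + 2B:
(27, 7) + (26, 21). λ = (21 - 7)/(26 - 27) ≡ 14/28 mod 29. 28⁻¹ ≡ 28 (mod 29) since 28·28 = 784 ≡ 1, so λ ≡ 15.
  x = λ² - 27 - 26 = 225 - 53 ≡ 27; y = λ·(27 - 27) - 7 ≡ 22. → (27, 22)

(27, 22)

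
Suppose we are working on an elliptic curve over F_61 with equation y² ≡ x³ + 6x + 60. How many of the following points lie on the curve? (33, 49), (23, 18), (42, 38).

2

(33, 49): 49² ≡ 22, rhs ≡ 22 → on.
(23, 18): 18² ≡ 19, rhs ≡ 43 → off.
(42, 38): 38² ≡ 41, rhs ≡ 41 → on.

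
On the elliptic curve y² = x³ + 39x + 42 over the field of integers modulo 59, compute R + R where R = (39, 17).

tangent at (39, 17): λ = (3·39² + 39)/(2·17) ≡ 0/34. 34⁻¹ ≡ 33 (mod 59), so λ ≡ 0·33 ≡ 0.
  x = λ² - 39 - 39 = 0 - 78 ≡ 40; y = λ·(39 - 40) - 17 ≡ 42. → (40, 42)

(40, 42)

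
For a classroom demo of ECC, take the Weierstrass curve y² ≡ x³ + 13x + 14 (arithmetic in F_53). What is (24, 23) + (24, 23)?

(42, 17)

tangent at (24, 23): λ = (3·24² + 13)/(2·23) ≡ 45/46. 46⁻¹ ≡ 15 (mod 53), so λ ≡ 45·15 ≡ 39.
  x = λ² - 24 - 24 = 1521 - 48 ≡ 42; y = λ·(24 - 42) - 23 ≡ 17. → (42, 17)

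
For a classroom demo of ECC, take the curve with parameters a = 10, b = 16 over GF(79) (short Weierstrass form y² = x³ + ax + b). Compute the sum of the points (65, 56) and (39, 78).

(65, 56) + (39, 78). λ = (78 - 56)/(39 - 65) ≡ 22/53 mod 79. 53⁻¹ ≡ 3 (mod 79) since 53·3 = 159 ≡ 1, so λ ≡ 66.
  x = λ² - 65 - 39 = 4356 - 104 ≡ 65; y = λ·(65 - 65) - 56 ≡ 23. → (65, 23)

(65, 23)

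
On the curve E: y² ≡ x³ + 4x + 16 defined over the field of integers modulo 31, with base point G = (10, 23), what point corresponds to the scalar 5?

(13, 8)

Repeated addition: build up to 5G.
2G: tangent at (10, 23): λ = (3·10² + 4)/(2·23) ≡ 25/15. 15⁻¹ ≡ 29 (mod 31), so λ ≡ 25·29 ≡ 12.
  x = λ² - 10 - 10 = 144 - 20 ≡ 0; y = λ·(10 - 0) - 23 ≡ 4. → (0, 4)
3G: (0, 4) + (10, 23). λ = (23 - 4)/(10 - 0) ≡ 19/10 mod 31. 10⁻¹ ≡ 28 (mod 31), so λ ≡ 5.
  x = λ² - 0 - 10 = 25 - 10 ≡ 15; y = λ·(0 - 15) - 4 ≡ 14. → (15, 14)
4G: (15, 14) + (10, 23). λ = (23 - 14)/(10 - 15) ≡ 9/26 mod 31. 26⁻¹ ≡ 6 (mod 31), so λ ≡ 23.
  x = λ² - 15 - 10 = 529 - 25 ≡ 8; y = λ·(15 - 8) - 14 ≡ 23. → (8, 23)
5G: (8, 23) + (10, 23). λ = (23 - 23)/(10 - 8) ≡ 0/2 mod 31. 2⁻¹ ≡ 16 (mod 31), so λ ≡ 0.
  x = λ² - 8 - 10 = 0 - 18 ≡ 13; y = λ·(8 - 13) - 23 ≡ 8. → (13, 8)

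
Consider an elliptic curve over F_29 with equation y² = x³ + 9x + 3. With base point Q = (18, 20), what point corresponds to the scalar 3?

Repeated addition: build up to 3Q.
2Q: tangent at (18, 20): λ = (3·18² + 9)/(2·20) ≡ 24/11. 11⁻¹ ≡ 8 (mod 29) since 11·8 = 88 ≡ 1, so λ ≡ 24·8 ≡ 18.
  x = λ² - 18 - 18 = 324 - 36 ≡ 27; y = λ·(18 - 27) - 20 ≡ 21. → (27, 21)
3Q: (27, 21) + (18, 20). λ = (20 - 21)/(18 - 27) ≡ 28/20 mod 29. 20⁻¹ ≡ 16 (mod 29) since 20·16 = 320 ≡ 1, so λ ≡ 13.
  x = λ² - 27 - 18 = 169 - 45 ≡ 8; y = λ·(27 - 8) - 21 ≡ 23. → (8, 23)

(8, 23)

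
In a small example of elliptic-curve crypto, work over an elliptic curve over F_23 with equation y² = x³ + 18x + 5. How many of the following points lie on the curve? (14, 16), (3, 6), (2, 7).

(14, 16): 16² ≡ 3, rhs ≡ 11 → off.
(3, 6): 6² ≡ 13, rhs ≡ 17 → off.
(2, 7): 7² ≡ 3, rhs ≡ 3 → on.

1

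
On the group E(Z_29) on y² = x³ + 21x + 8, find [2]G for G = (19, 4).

(11, 27)

tangent at (19, 4): λ = (3·19² + 21)/(2·4) ≡ 2/8. 8⁻¹ ≡ 11 (mod 29), so λ ≡ 2·11 ≡ 22.
  x = λ² - 19 - 19 = 484 - 38 ≡ 11; y = λ·(19 - 11) - 4 ≡ 27. → (11, 27)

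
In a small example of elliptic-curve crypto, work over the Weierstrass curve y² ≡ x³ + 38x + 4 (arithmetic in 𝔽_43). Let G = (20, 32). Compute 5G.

Repeated addition: build up to 5G.
2G: tangent at (20, 32): λ = (3·20² + 38)/(2·32) ≡ 34/21. 21⁻¹ ≡ 41 (mod 43), so λ ≡ 34·41 ≡ 18.
  x = λ² - 20 - 20 = 324 - 40 ≡ 26; y = λ·(20 - 26) - 32 ≡ 32. → (26, 32)
3G: (26, 32) + (20, 32). λ = (32 - 32)/(20 - 26) ≡ 0/37 mod 43. 37⁻¹ ≡ 7 (mod 43) since 37·7 = 259 ≡ 1, so λ ≡ 0.
  x = λ² - 26 - 20 = 0 - 46 ≡ 40; y = λ·(26 - 40) - 32 ≡ 11. → (40, 11)
4G: (40, 11) + (20, 32). λ = (32 - 11)/(20 - 40) ≡ 21/23 mod 43. 23⁻¹ ≡ 15 (mod 43) since 23·15 = 345 ≡ 1, so λ ≡ 14.
  x = λ² - 40 - 20 = 196 - 60 ≡ 7; y = λ·(40 - 7) - 11 ≡ 21. → (7, 21)
5G: (7, 21) + (20, 32). λ = (32 - 21)/(20 - 7) ≡ 11/13 mod 43. 13⁻¹ ≡ 10 (mod 43), so λ ≡ 24.
  x = λ² - 7 - 20 = 576 - 27 ≡ 33; y = λ·(7 - 33) - 21 ≡ 0. → (33, 0)

(33, 0)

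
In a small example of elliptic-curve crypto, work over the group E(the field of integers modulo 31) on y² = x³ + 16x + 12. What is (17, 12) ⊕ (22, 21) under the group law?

(25, 17)

(17, 12) + (22, 21). λ = (21 - 12)/(22 - 17) ≡ 9/5 mod 31. 5⁻¹ ≡ 25 (mod 31) since 5·25 = 125 ≡ 1, so λ ≡ 8.
  x = λ² - 17 - 22 = 64 - 39 ≡ 25; y = λ·(17 - 25) - 12 ≡ 17. → (25, 17)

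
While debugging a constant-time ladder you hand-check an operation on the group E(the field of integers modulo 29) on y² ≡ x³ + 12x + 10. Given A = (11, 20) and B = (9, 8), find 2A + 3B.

(14, 14)

First 2A:
Repeated addition: build up to 2A.
2A: tangent at (11, 20): λ = (3·11² + 12)/(2·20) ≡ 27/11. 11⁻¹ ≡ 8 (mod 29) since 11·8 = 88 ≡ 1, so λ ≡ 27·8 ≡ 13.
  x = λ² - 11 - 11 = 169 - 22 ≡ 2; y = λ·(11 - 2) - 20 ≡ 10. → (2, 10)
2A = (2, 10).
Next 3B:
Repeated addition: build up to 3B.
2B: tangent at (9, 8): λ = (3·9² + 12)/(2·8) ≡ 23/16. 16⁻¹ ≡ 20 (mod 29), so λ ≡ 23·20 ≡ 25.
  x = λ² - 9 - 9 = 625 - 18 ≡ 27; y = λ·(9 - 27) - 8 ≡ 6. → (27, 6)
3B: (27, 6) + (9, 8). λ = (8 - 6)/(9 - 27) ≡ 2/11 mod 29. 11⁻¹ ≡ 8 (mod 29) since 11·8 = 88 ≡ 1, so λ ≡ 16.
  x = λ² - 27 - 9 = 256 - 36 ≡ 17; y = λ·(27 - 17) - 6 ≡ 9. → (17, 9)
3B = (17, 9).
Finally 2A + 3B:
(2, 10) + (17, 9). λ = (9 - 10)/(17 - 2) ≡ 28/15 mod 29. 15⁻¹ ≡ 2 (mod 29), so λ ≡ 27.
  x = λ² - 2 - 17 = 729 - 19 ≡ 14; y = λ·(2 - 14) - 10 ≡ 14. → (14, 14)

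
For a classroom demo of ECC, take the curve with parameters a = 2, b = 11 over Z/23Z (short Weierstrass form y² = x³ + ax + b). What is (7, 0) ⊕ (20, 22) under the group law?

(22, 10)

(7, 0) + (20, 22). λ = (22 - 0)/(20 - 7) ≡ 22/13 mod 23. 13⁻¹ ≡ 16 (mod 23), so λ ≡ 7.
  x = λ² - 7 - 20 = 49 - 27 ≡ 22; y = λ·(7 - 22) - 0 ≡ 10. → (22, 10)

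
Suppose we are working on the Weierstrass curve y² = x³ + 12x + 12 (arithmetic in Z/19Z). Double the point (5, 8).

(14, 6)

tangent at (5, 8): λ = (3·5² + 12)/(2·8) ≡ 11/16. 16⁻¹ ≡ 6 (mod 19) since 16·6 = 96 ≡ 1, so λ ≡ 11·6 ≡ 9.
  x = λ² - 5 - 5 = 81 - 10 ≡ 14; y = λ·(5 - 14) - 8 ≡ 6. → (14, 6)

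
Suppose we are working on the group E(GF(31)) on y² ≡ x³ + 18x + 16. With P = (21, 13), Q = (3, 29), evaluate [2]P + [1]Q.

(5, 13)

First 2P:
Repeated addition: build up to 2P.
2P: tangent at (21, 13): λ = (3·21² + 18)/(2·13) ≡ 8/26. 26⁻¹ ≡ 6 (mod 31), so λ ≡ 8·6 ≡ 17.
  x = λ² - 21 - 21 = 289 - 42 ≡ 30; y = λ·(21 - 30) - 13 ≡ 20. → (30, 20)
2P = (30, 20).
Finally 2P + Q:
(30, 20) + (3, 29). λ = (29 - 20)/(3 - 30) ≡ 9/4 mod 31. 4⁻¹ ≡ 8 (mod 31) since 4·8 = 32 ≡ 1, so λ ≡ 10.
  x = λ² - 30 - 3 = 100 - 33 ≡ 5; y = λ·(30 - 5) - 20 ≡ 13. → (5, 13)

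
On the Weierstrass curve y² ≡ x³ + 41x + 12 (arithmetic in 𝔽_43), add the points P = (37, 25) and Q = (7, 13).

(37, 25) + (7, 13). λ = (13 - 25)/(7 - 37) ≡ 31/13 mod 43. 13⁻¹ ≡ 10 (mod 43) since 13·10 = 130 ≡ 1, so λ ≡ 9.
  x = λ² - 37 - 7 = 81 - 44 ≡ 37; y = λ·(37 - 37) - 25 ≡ 18. → (37, 18)

(37, 18)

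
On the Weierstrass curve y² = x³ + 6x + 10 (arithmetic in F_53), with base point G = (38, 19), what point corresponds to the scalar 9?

Repeated addition: build up to 9G.
2G: tangent at (38, 19): λ = (3·38² + 6)/(2·19) ≡ 45/38. 38⁻¹ ≡ 7 (mod 53) since 38·7 = 266 ≡ 1, so λ ≡ 45·7 ≡ 50.
  x = λ² - 38 - 38 = 2500 - 76 ≡ 39; y = λ·(38 - 39) - 19 ≡ 37. → (39, 37)
3G: (39, 37) + (38, 19). λ = (19 - 37)/(38 - 39) ≡ 35/52 mod 53. 52⁻¹ ≡ 52 (mod 53) since 52·52 = 2704 ≡ 1, so λ ≡ 18.
  x = λ² - 39 - 38 = 324 - 77 ≡ 35; y = λ·(39 - 35) - 37 ≡ 35. → (35, 35)
4G: (35, 35) + (38, 19). λ = (19 - 35)/(38 - 35) ≡ 37/3 mod 53. 3⁻¹ ≡ 18 (mod 53), so λ ≡ 30.
  x = λ² - 35 - 38 = 900 - 73 ≡ 32; y = λ·(35 - 32) - 35 ≡ 2. → (32, 2)
5G: (32, 2) + (38, 19). λ = (19 - 2)/(38 - 32) ≡ 17/6 mod 53. 6⁻¹ ≡ 9 (mod 53), so λ ≡ 47.
  x = λ² - 32 - 38 = 2209 - 70 ≡ 19; y = λ·(32 - 19) - 2 ≡ 26. → (19, 26)
6G: (19, 26) + (38, 19). λ = (19 - 26)/(38 - 19) ≡ 46/19 mod 53. 19⁻¹ ≡ 14 (mod 53) since 19·14 = 266 ≡ 1, so λ ≡ 8.
  x = λ² - 19 - 38 = 64 - 57 ≡ 7; y = λ·(19 - 7) - 26 ≡ 17. → (7, 17)
7G: (7, 17) + (38, 19). λ = (19 - 17)/(38 - 7) ≡ 2/31 mod 53. 31⁻¹ ≡ 12 (mod 53), so λ ≡ 24.
  x = λ² - 7 - 38 = 576 - 45 ≡ 1; y = λ·(7 - 1) - 17 ≡ 21. → (1, 21)
8G: (1, 21) + (38, 19). λ = (19 - 21)/(38 - 1) ≡ 51/37 mod 53. 37⁻¹ ≡ 43 (mod 53), so λ ≡ 20.
  x = λ² - 1 - 38 = 400 - 39 ≡ 43; y = λ·(1 - 43) - 21 ≡ 40. → (43, 40)
9G: (43, 40) + (38, 19). λ = (19 - 40)/(38 - 43) ≡ 32/48 mod 53. 48⁻¹ ≡ 21 (mod 53), so λ ≡ 36.
  x = λ² - 43 - 38 = 1296 - 81 ≡ 49; y = λ·(43 - 49) - 40 ≡ 9. → (49, 9)

(49, 9)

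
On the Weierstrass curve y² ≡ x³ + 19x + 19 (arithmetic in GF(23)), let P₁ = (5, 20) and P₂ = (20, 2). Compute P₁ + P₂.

(16, 7)

(5, 20) + (20, 2). λ = (2 - 20)/(20 - 5) ≡ 5/15 mod 23. 15⁻¹ ≡ 20 (mod 23) since 15·20 = 300 ≡ 1, so λ ≡ 8.
  x = λ² - 5 - 20 = 64 - 25 ≡ 16; y = λ·(5 - 16) - 20 ≡ 7. → (16, 7)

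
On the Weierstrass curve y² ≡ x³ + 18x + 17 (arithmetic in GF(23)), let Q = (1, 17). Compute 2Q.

(14, 0)

tangent at (1, 17): λ = (3·1² + 18)/(2·17) ≡ 21/11. 11⁻¹ ≡ 21 (mod 23), so λ ≡ 21·21 ≡ 4.
  x = λ² - 1 - 1 = 16 - 2 ≡ 14; y = λ·(1 - 14) - 17 ≡ 0. → (14, 0)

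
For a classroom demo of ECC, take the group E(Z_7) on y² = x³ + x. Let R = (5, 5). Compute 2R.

tangent at (5, 5): λ = (3·5² + 1)/(2·5) ≡ 6/3. 3⁻¹ ≡ 5 (mod 7), so λ ≡ 6·5 ≡ 2.
  x = λ² - 5 - 5 = 4 - 10 ≡ 1; y = λ·(5 - 1) - 5 ≡ 3. → (1, 3)

(1, 3)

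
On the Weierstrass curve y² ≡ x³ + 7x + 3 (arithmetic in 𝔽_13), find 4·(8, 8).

(2, 5)

Write Q = (8, 8).
Repeated addition: build up to 4Q.
2Q: tangent at (8, 8): λ = (3·8² + 7)/(2·8) ≡ 4/3. 3⁻¹ ≡ 9 (mod 13), so λ ≡ 4·9 ≡ 10.
  x = λ² - 8 - 8 = 100 - 16 ≡ 6; y = λ·(8 - 6) - 8 ≡ 12. → (6, 12)
3Q: (6, 12) + (8, 8). λ = (8 - 12)/(8 - 6) ≡ 9/2 mod 13. 2⁻¹ ≡ 7 (mod 13), so λ ≡ 11.
  x = λ² - 6 - 8 = 121 - 14 ≡ 3; y = λ·(6 - 3) - 12 ≡ 8. → (3, 8)
4Q: (3, 8) + (8, 8). λ = (8 - 8)/(8 - 3) ≡ 0/5 mod 13. 5⁻¹ ≡ 8 (mod 13), so λ ≡ 0.
  x = λ² - 3 - 8 = 0 - 11 ≡ 2; y = λ·(3 - 2) - 8 ≡ 5. → (2, 5)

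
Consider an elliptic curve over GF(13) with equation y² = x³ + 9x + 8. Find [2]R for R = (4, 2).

tangent at (4, 2): λ = (3·4² + 9)/(2·2) ≡ 5/4. 4⁻¹ ≡ 10 (mod 13) since 4·10 = 40 ≡ 1, so λ ≡ 5·10 ≡ 11.
  x = λ² - 4 - 4 = 121 - 8 ≡ 9; y = λ·(4 - 9) - 2 ≡ 8. → (9, 8)

(9, 8)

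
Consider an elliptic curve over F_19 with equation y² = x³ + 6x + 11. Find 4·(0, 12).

(7, 4)

Write G = (0, 12).
Double-and-add on 4 = (100)₂. Start with G = (0, 12) for the leading 1-bit.
double: tangent at (0, 12): λ = (3·0² + 6)/(2·12) ≡ 6/5. 5⁻¹ ≡ 4 (mod 19), so λ ≡ 6·4 ≡ 5.
  x = λ² - 0 - 0 = 25 - 0 ≡ 6; y = λ·(0 - 6) - 12 ≡ 15. → (6, 15)
double: tangent at (6, 15): λ = (3·6² + 6)/(2·15) ≡ 0/11. 11⁻¹ ≡ 7 (mod 19), so λ ≡ 0·7 ≡ 0.
  x = λ² - 6 - 6 = 0 - 12 ≡ 7; y = λ·(6 - 7) - 15 ≡ 4. → (7, 4)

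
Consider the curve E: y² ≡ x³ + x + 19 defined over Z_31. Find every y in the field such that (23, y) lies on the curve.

x³ + 1x + 19 = 12209 ≡ 26 (mod 31).
26 is a non-residue mod 31; no y exists.

none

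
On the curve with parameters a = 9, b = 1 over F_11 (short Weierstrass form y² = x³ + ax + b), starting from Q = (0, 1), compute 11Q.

Repeated addition: build up to 11Q.
2Q: tangent at (0, 1): λ = (3·0² + 9)/(2·1) ≡ 9/2. 2⁻¹ ≡ 6 (mod 11), so λ ≡ 9·6 ≡ 10.
  x = λ² - 0 - 0 = 100 - 0 ≡ 1; y = λ·(0 - 1) - 1 ≡ 0. → (1, 0)
3Q: (1, 0) + (0, 1). λ = (1 - 0)/(0 - 1) ≡ 1/10 mod 11. 10⁻¹ ≡ 10 (mod 11), so λ ≡ 10.
  x = λ² - 1 - 0 = 100 - 1 ≡ 0; y = λ·(1 - 0) - 0 ≡ 10. → (0, 10)
4Q: (0, 10) + (0, 1): same x and y₁ ≡ -y₂, so the sum is O.
5Q: O + (0, 1) = (0, 1) (identity).
6Q: tangent at (0, 1): λ = (3·0² + 9)/(2·1) ≡ 9/2. 2⁻¹ ≡ 6 (mod 11), so λ ≡ 9·6 ≡ 10.
  x = λ² - 0 - 0 = 100 - 0 ≡ 1; y = λ·(0 - 1) - 1 ≡ 0. → (1, 0)
7Q: (1, 0) + (0, 1). λ = (1 - 0)/(0 - 1) ≡ 1/10 mod 11. 10⁻¹ ≡ 10 (mod 11), so λ ≡ 10.
  x = λ² - 1 - 0 = 100 - 1 ≡ 0; y = λ·(1 - 0) - 0 ≡ 10. → (0, 10)
8Q: (0, 10) + (0, 1): same x and y₁ ≡ -y₂, so the sum is O.
9Q: O + (0, 1) = (0, 1) (identity).
10Q: tangent at (0, 1): λ = (3·0² + 9)/(2·1) ≡ 9/2. 2⁻¹ ≡ 6 (mod 11) since 2·6 = 12 ≡ 1, so λ ≡ 9·6 ≡ 10.
  x = λ² - 0 - 0 = 100 - 0 ≡ 1; y = λ·(0 - 1) - 1 ≡ 0. → (1, 0)
11Q: (1, 0) + (0, 1). λ = (1 - 0)/(0 - 1) ≡ 1/10 mod 11. 10⁻¹ ≡ 10 (mod 11), so λ ≡ 10.
  x = λ² - 1 - 0 = 100 - 1 ≡ 0; y = λ·(1 - 0) - 0 ≡ 10. → (0, 10)

(0, 10)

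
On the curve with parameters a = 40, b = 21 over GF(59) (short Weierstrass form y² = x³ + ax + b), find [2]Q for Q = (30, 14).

(11, 50)

tangent at (30, 14): λ = (3·30² + 40)/(2·14) ≡ 26/28. 28⁻¹ ≡ 19 (mod 59) since 28·19 = 532 ≡ 1, so λ ≡ 26·19 ≡ 22.
  x = λ² - 30 - 30 = 484 - 60 ≡ 11; y = λ·(30 - 11) - 14 ≡ 50. → (11, 50)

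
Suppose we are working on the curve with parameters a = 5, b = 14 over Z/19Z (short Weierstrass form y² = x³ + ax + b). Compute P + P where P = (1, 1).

tangent at (1, 1): λ = (3·1² + 5)/(2·1) ≡ 8/2. 2⁻¹ ≡ 10 (mod 19), so λ ≡ 8·10 ≡ 4.
  x = λ² - 1 - 1 = 16 - 2 ≡ 14; y = λ·(1 - 14) - 1 ≡ 4. → (14, 4)

(14, 4)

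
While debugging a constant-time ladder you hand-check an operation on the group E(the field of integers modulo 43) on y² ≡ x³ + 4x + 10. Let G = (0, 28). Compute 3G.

Repeated addition: build up to 3G.
2G: tangent at (0, 28): λ = (3·0² + 4)/(2·28) ≡ 4/13. 13⁻¹ ≡ 10 (mod 43), so λ ≡ 4·10 ≡ 40.
  x = λ² - 0 - 0 = 1600 - 0 ≡ 9; y = λ·(0 - 9) - 28 ≡ 42. → (9, 42)
3G: (9, 42) + (0, 28). λ = (28 - 42)/(0 - 9) ≡ 29/34 mod 43. 34⁻¹ ≡ 19 (mod 43) since 34·19 = 646 ≡ 1, so λ ≡ 35.
  x = λ² - 9 - 0 = 1225 - 9 ≡ 12; y = λ·(9 - 12) - 42 ≡ 25. → (12, 25)

(12, 25)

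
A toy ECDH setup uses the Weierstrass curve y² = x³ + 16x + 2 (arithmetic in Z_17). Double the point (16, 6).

tangent at (16, 6): λ = (3·16² + 16)/(2·6) ≡ 2/12. 12⁻¹ ≡ 10 (mod 17), so λ ≡ 2·10 ≡ 3.
  x = λ² - 16 - 16 = 9 - 32 ≡ 11; y = λ·(16 - 11) - 6 ≡ 9. → (11, 9)

(11, 9)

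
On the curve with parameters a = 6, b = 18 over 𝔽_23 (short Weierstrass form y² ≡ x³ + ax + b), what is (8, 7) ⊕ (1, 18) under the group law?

(16, 22)

(8, 7) + (1, 18). λ = (18 - 7)/(1 - 8) ≡ 11/16 mod 23. 16⁻¹ ≡ 13 (mod 23), so λ ≡ 5.
  x = λ² - 8 - 1 = 25 - 9 ≡ 16; y = λ·(8 - 16) - 7 ≡ 22. → (16, 22)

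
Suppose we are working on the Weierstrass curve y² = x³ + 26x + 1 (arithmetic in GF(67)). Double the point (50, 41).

(43, 5)

tangent at (50, 41): λ = (3·50² + 26)/(2·41) ≡ 22/15. 15⁻¹ ≡ 9 (mod 67), so λ ≡ 22·9 ≡ 64.
  x = λ² - 50 - 50 = 4096 - 100 ≡ 43; y = λ·(50 - 43) - 41 ≡ 5. → (43, 5)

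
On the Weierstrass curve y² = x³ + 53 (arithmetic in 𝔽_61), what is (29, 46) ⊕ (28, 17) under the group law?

(52, 19)

(29, 46) + (28, 17). λ = (17 - 46)/(28 - 29) ≡ 32/60 mod 61. 60⁻¹ ≡ 60 (mod 61), so λ ≡ 29.
  x = λ² - 29 - 28 = 841 - 57 ≡ 52; y = λ·(29 - 52) - 46 ≡ 19. → (52, 19)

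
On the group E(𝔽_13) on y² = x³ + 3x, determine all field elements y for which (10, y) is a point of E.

x³ + 3x + 0 = 1030 ≡ 3 (mod 13).
Square roots of 3 mod 13: 4 and 9 (since 4² = 16 ≡ 3).

4, 9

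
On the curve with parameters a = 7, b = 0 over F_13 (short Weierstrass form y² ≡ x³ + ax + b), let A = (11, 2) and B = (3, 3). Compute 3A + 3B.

(0, 0)

First 3A:
Repeated addition: build up to 3A.
2A: tangent at (11, 2): λ = (3·11² + 7)/(2·2) ≡ 6/4. 4⁻¹ ≡ 10 (mod 13) since 4·10 = 40 ≡ 1, so λ ≡ 6·10 ≡ 8.
  x = λ² - 11 - 11 = 64 - 22 ≡ 3; y = λ·(11 - 3) - 2 ≡ 10. → (3, 10)
3A: (3, 10) + (11, 2). λ = (2 - 10)/(11 - 3) ≡ 5/8 mod 13. 8⁻¹ ≡ 5 (mod 13) since 8·5 = 40 ≡ 1, so λ ≡ 12.
  x = λ² - 3 - 11 = 144 - 14 ≡ 0; y = λ·(3 - 0) - 10 ≡ 0. → (0, 0)
3A = (0, 0).
Next 3B:
Repeated addition: build up to 3B.
2B: tangent at (3, 3): λ = (3·3² + 7)/(2·3) ≡ 8/6. 6⁻¹ ≡ 11 (mod 13), so λ ≡ 8·11 ≡ 10.
  x = λ² - 3 - 3 = 100 - 6 ≡ 3; y = λ·(3 - 3) - 3 ≡ 10. → (3, 10)
3B: (3, 10) + (3, 3): same x and y₁ ≡ -y₂, so the sum is O.
3B = O.
Finally 3A + 3B:
(0, 0) + O = (0, 0) (identity).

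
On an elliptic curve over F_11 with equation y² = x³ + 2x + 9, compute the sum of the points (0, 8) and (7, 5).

(8, 8)

(0, 8) + (7, 5). λ = (5 - 8)/(7 - 0) ≡ 8/7 mod 11. 7⁻¹ ≡ 8 (mod 11), so λ ≡ 9.
  x = λ² - 0 - 7 = 81 - 7 ≡ 8; y = λ·(0 - 8) - 8 ≡ 8. → (8, 8)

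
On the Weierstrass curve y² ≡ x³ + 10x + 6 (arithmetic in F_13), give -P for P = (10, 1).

(10, 12)

-(10, 1) = (10, -1 mod 13) = (10, 12).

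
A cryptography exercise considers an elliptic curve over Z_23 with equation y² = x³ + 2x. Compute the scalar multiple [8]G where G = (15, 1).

O

Double-and-add on 8 = (1000)₂. Start with G = (15, 1) for the leading 1-bit.
double: tangent at (15, 1): λ = (3·15² + 2)/(2·1) ≡ 10/2. 2⁻¹ ≡ 12 (mod 23) since 2·12 = 24 ≡ 1, so λ ≡ 10·12 ≡ 5.
  x = λ² - 15 - 15 = 25 - 30 ≡ 18; y = λ·(15 - 18) - 1 ≡ 7. → (18, 7)
double: tangent at (18, 7): λ = (3·18² + 2)/(2·7) ≡ 8/14. 14⁻¹ ≡ 5 (mod 23), so λ ≡ 8·5 ≡ 17.
  x = λ² - 18 - 18 = 289 - 36 ≡ 0; y = λ·(18 - 0) - 7 ≡ 0. → (0, 0)
double: (0, 0) + (0, 0): same x and y₁ ≡ -y₂, so the sum is ∞.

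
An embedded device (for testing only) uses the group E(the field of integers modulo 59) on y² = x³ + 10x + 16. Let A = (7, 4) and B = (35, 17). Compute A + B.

(20, 30)

(7, 4) + (35, 17). λ = (17 - 4)/(35 - 7) ≡ 13/28 mod 59. 28⁻¹ ≡ 19 (mod 59), so λ ≡ 11.
  x = λ² - 7 - 35 = 121 - 42 ≡ 20; y = λ·(7 - 20) - 4 ≡ 30. → (20, 30)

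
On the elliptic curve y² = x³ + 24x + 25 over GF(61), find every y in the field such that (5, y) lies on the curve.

none

x³ + 24x + 25 = 270 ≡ 26 (mod 61).
26 is a non-residue mod 61; no y exists.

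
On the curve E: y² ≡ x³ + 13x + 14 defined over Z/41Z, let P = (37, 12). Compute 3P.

Repeated addition: build up to 3P.
2P: tangent at (37, 12): λ = (3·37² + 13)/(2·12) ≡ 20/24. 24⁻¹ ≡ 12 (mod 41) since 24·12 = 288 ≡ 1, so λ ≡ 20·12 ≡ 35.
  x = λ² - 37 - 37 = 1225 - 74 ≡ 3; y = λ·(37 - 3) - 12 ≡ 30. → (3, 30)
3P: (3, 30) + (37, 12). λ = (12 - 30)/(37 - 3) ≡ 23/34 mod 41. 34⁻¹ ≡ 35 (mod 41) since 34·35 = 1190 ≡ 1, so λ ≡ 26.
  x = λ² - 3 - 37 = 676 - 40 ≡ 21; y = λ·(3 - 21) - 30 ≡ 35. → (21, 35)

(21, 35)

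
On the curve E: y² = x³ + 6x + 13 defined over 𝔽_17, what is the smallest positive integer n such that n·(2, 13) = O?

2P: tangent at (2, 13): λ = (3·2² + 6)/(2·13) ≡ 1/9. 9⁻¹ ≡ 2 (mod 17) since 9·2 = 18 ≡ 1, so λ ≡ 1·2 ≡ 2.
  x = λ² - 2 - 2 = 4 - 4 ≡ 0; y = λ·(2 - 0) - 13 ≡ 8. → (0, 8)
3P: (0, 8) + (2, 13). λ = (13 - 8)/(2 - 0) ≡ 5/2 mod 17. 2⁻¹ ≡ 9 (mod 17) since 2·9 = 18 ≡ 1, so λ ≡ 11.
  x = λ² - 0 - 2 = 121 - 2 ≡ 0; y = λ·(0 - 0) - 8 ≡ 9. → (0, 9)
4P: (0, 9) + (2, 13). λ = (13 - 9)/(2 - 0) ≡ 4/2 mod 17. 2⁻¹ ≡ 9 (mod 17), so λ ≡ 2.
  x = λ² - 0 - 2 = 4 - 2 ≡ 2; y = λ·(0 - 2) - 9 ≡ 4. → (2, 4)
5P: (2, 4) + (2, 13): same x and y₁ ≡ -y₂, so the sum is O.
5P = O, so the order is 5.

5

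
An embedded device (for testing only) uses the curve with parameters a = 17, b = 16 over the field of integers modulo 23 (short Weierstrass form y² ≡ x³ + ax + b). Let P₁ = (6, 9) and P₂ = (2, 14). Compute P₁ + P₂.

(18, 6)

(6, 9) + (2, 14). λ = (14 - 9)/(2 - 6) ≡ 5/19 mod 23. 19⁻¹ ≡ 17 (mod 23) since 19·17 = 323 ≡ 1, so λ ≡ 16.
  x = λ² - 6 - 2 = 256 - 8 ≡ 18; y = λ·(6 - 18) - 9 ≡ 6. → (18, 6)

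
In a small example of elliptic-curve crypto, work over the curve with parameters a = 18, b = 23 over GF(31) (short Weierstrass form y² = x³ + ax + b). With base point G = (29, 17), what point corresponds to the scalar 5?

Double-and-add on 5 = (101)₂. Start with G = (29, 17) for the leading 1-bit.
double: tangent at (29, 17): λ = (3·29² + 18)/(2·17) ≡ 30/3. 3⁻¹ ≡ 21 (mod 31), so λ ≡ 30·21 ≡ 10.
  x = λ² - 29 - 29 = 100 - 58 ≡ 11; y = λ·(29 - 11) - 17 ≡ 8. → (11, 8)
double: tangent at (11, 8): λ = (3·11² + 18)/(2·8) ≡ 9/16. 16⁻¹ ≡ 2 (mod 31), so λ ≡ 9·2 ≡ 18.
  x = λ² - 11 - 11 = 324 - 22 ≡ 23; y = λ·(11 - 23) - 8 ≡ 24. → (23, 24)
add G: (23, 24) + (29, 17). λ = (17 - 24)/(29 - 23) ≡ 24/6 mod 31. 6⁻¹ ≡ 26 (mod 31), so λ ≡ 4.
  x = λ² - 23 - 29 = 16 - 52 ≡ 26; y = λ·(23 - 26) - 24 ≡ 26. → (26, 26)

(26, 26)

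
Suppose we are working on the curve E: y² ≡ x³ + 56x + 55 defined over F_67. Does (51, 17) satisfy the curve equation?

y² = 17² ≡ 21; x³ + 56x + 55 = 135562 ≡ 21 (mod 67). 21 = 21.

yes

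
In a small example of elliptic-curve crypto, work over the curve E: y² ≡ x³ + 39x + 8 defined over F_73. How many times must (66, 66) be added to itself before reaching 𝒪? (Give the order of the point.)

8

2P: tangent at (66, 66): λ = (3·66² + 39)/(2·66) ≡ 40/59. 59⁻¹ ≡ 26 (mod 73), so λ ≡ 40·26 ≡ 18.
  x = λ² - 66 - 66 = 324 - 132 ≡ 46; y = λ·(66 - 46) - 66 ≡ 2. → (46, 2)
3P: (46, 2) + (66, 66). λ = (66 - 2)/(66 - 46) ≡ 64/20 mod 73. 20⁻¹ ≡ 11 (mod 73), so λ ≡ 47.
  x = λ² - 46 - 66 = 2209 - 112 ≡ 53; y = λ·(46 - 53) - 2 ≡ 34. → (53, 34)
4P: (53, 34) + (66, 66). λ = (66 - 34)/(66 - 53) ≡ 32/13 mod 73. 13⁻¹ ≡ 45 (mod 73), so λ ≡ 53.
  x = λ² - 53 - 66 = 2809 - 119 ≡ 62; y = λ·(53 - 62) - 34 ≡ 0. → (62, 0)
5P: (62, 0) + (66, 66). λ = (66 - 0)/(66 - 62) ≡ 66/4 mod 73. 4⁻¹ ≡ 55 (mod 73), so λ ≡ 53.
  x = λ² - 62 - 66 = 2809 - 128 ≡ 53; y = λ·(62 - 53) - 0 ≡ 39. → (53, 39)
6P: (53, 39) + (66, 66). λ = (66 - 39)/(66 - 53) ≡ 27/13 mod 73. 13⁻¹ ≡ 45 (mod 73) since 13·45 = 585 ≡ 1, so λ ≡ 47.
  x = λ² - 53 - 66 = 2209 - 119 ≡ 46; y = λ·(53 - 46) - 39 ≡ 71. → (46, 71)
7P: (46, 71) + (66, 66). λ = (66 - 71)/(66 - 46) ≡ 68/20 mod 73. 20⁻¹ ≡ 11 (mod 73) since 20·11 = 220 ≡ 1, so λ ≡ 18.
  x = λ² - 46 - 66 = 324 - 112 ≡ 66; y = λ·(46 - 66) - 71 ≡ 7. → (66, 7)
8P: (66, 7) + (66, 66): same x and y₁ ≡ -y₂, so the sum is 𝒪.
8P = 𝒪, so the order is 8.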